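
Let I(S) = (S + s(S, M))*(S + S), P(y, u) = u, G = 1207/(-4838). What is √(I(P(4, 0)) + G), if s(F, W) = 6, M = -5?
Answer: I*√5839466/4838 ≈ 0.49948*I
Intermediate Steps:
G = -1207/4838 (G = 1207*(-1/4838) = -1207/4838 ≈ -0.24948)
I(S) = 2*S*(6 + S) (I(S) = (S + 6)*(S + S) = (6 + S)*(2*S) = 2*S*(6 + S))
√(I(P(4, 0)) + G) = √(2*0*(6 + 0) - 1207/4838) = √(2*0*6 - 1207/4838) = √(0 - 1207/4838) = √(-1207/4838) = I*√5839466/4838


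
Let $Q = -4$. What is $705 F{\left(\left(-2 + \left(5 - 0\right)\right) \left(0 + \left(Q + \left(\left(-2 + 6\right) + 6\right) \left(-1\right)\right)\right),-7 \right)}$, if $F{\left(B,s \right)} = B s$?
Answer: $207270$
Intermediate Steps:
$705 F{\left(\left(-2 + \left(5 - 0\right)\right) \left(0 + \left(Q + \left(\left(-2 + 6\right) + 6\right) \left(-1\right)\right)\right),-7 \right)} = 705 \left(-2 + \left(5 - 0\right)\right) \left(0 + \left(-4 + \left(\left(-2 + 6\right) + 6\right) \left(-1\right)\right)\right) \left(-7\right) = 705 \left(-2 + \left(5 + 0\right)\right) \left(0 + \left(-4 + \left(4 + 6\right) \left(-1\right)\right)\right) \left(-7\right) = 705 \left(-2 + 5\right) \left(0 + \left(-4 + 10 \left(-1\right)\right)\right) \left(-7\right) = 705 \cdot 3 \left(0 - 14\right) \left(-7\right) = 705 \cdot 3 \left(-14\right) \left(-7\right) = 705 \left(\left(-42\right) \left(-7\right)\right) = 705 \cdot 294 = 207270$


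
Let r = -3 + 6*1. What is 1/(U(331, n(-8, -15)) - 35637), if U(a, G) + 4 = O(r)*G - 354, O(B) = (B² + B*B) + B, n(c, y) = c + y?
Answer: -1/36478 ≈ -2.7414e-5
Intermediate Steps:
r = 3 (r = -3 + 6 = 3)
O(B) = B + 2*B² (O(B) = (B² + B²) + B = 2*B² + B = B + 2*B²)
U(a, G) = -358 + 21*G (U(a, G) = -4 + ((3*(1 + 2*3))*G - 354) = -4 + ((3*(1 + 6))*G - 354) = -4 + ((3*7)*G - 354) = -4 + (21*G - 354) = -4 + (-354 + 21*G) = -358 + 21*G)
1/(U(331, n(-8, -15)) - 35637) = 1/((-358 + 21*(-8 - 15)) - 35637) = 1/((-358 + 21*(-23)) - 35637) = 1/((-358 - 483) - 35637) = 1/(-841 - 35637) = 1/(-36478) = -1/36478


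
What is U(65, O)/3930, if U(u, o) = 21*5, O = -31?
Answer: 7/262 ≈ 0.026718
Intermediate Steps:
U(u, o) = 105
U(65, O)/3930 = 105/3930 = 105*(1/3930) = 7/262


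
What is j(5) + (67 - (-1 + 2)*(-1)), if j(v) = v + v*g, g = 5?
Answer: 98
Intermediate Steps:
j(v) = 6*v (j(v) = v + v*5 = v + 5*v = 6*v)
j(5) + (67 - (-1 + 2)*(-1)) = 6*5 + (67 - (-1 + 2)*(-1)) = 30 + (67 - (-1)) = 30 + (67 - 1*(-1)) = 30 + (67 + 1) = 30 + 68 = 98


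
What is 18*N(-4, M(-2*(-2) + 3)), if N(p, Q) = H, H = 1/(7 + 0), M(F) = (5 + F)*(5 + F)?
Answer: 18/7 ≈ 2.5714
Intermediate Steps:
M(F) = (5 + F)²
H = ⅐ (H = 1/7 = ⅐ ≈ 0.14286)
N(p, Q) = ⅐
18*N(-4, M(-2*(-2) + 3)) = 18*(⅐) = 18/7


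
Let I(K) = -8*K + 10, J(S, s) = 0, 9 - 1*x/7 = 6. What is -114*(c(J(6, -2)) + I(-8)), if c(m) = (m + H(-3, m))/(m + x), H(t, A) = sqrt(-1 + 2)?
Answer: -59090/7 ≈ -8441.4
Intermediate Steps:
x = 21 (x = 63 - 7*6 = 63 - 42 = 21)
H(t, A) = 1 (H(t, A) = sqrt(1) = 1)
c(m) = (1 + m)/(21 + m) (c(m) = (m + 1)/(m + 21) = (1 + m)/(21 + m))
I(K) = 10 - 8*K
-114*(c(J(6, -2)) + I(-8)) = -114*((1 + 0)/(21 + 0) + (10 - 8*(-8))) = -114*(1/21 + (10 + 64)) = -114*((1/21)*1 + 74) = -114*(1/21 + 74) = -114*1555/21 = -59090/7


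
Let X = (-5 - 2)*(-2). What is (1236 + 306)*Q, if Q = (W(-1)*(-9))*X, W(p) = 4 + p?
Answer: -582876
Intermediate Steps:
X = 14 (X = -7*(-2) = 14)
Q = -378 (Q = ((4 - 1)*(-9))*14 = (3*(-9))*14 = -27*14 = -378)
(1236 + 306)*Q = (1236 + 306)*(-378) = 1542*(-378) = -582876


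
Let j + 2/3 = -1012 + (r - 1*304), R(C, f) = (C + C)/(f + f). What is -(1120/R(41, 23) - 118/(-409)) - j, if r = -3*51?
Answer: 42312487/50307 ≈ 841.09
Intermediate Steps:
r = -153
R(C, f) = C/f (R(C, f) = (2*C)/((2*f)) = (2*C)*(1/(2*f)) = C/f)
j = -4409/3 (j = -⅔ + (-1012 + (-153 - 1*304)) = -⅔ + (-1012 + (-153 - 304)) = -⅔ + (-1012 - 457) = -⅔ - 1469 = -4409/3 ≈ -1469.7)
-(1120/R(41, 23) - 118/(-409)) - j = -(1120/((41/23)) - 118/(-409)) - 1*(-4409/3) = -(1120/((41*(1/23))) - 118*(-1/409)) + 4409/3 = -(1120/(41/23) + 118/409) + 4409/3 = -(1120*(23/41) + 118/409) + 4409/3 = -(25760/41 + 118/409) + 4409/3 = -1*10540678/16769 + 4409/3 = -10540678/16769 + 4409/3 = 42312487/50307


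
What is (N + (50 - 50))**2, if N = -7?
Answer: 49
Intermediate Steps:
(N + (50 - 50))**2 = (-7 + (50 - 50))**2 = (-7 + 0)**2 = (-7)**2 = 49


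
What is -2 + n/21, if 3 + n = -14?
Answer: -59/21 ≈ -2.8095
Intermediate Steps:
n = -17 (n = -3 - 14 = -17)
-2 + n/21 = -2 - 17/21 = -59/21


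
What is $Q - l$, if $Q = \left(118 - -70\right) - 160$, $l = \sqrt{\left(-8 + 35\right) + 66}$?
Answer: $28 - \sqrt{93} \approx 18.356$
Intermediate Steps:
$l = \sqrt{93}$ ($l = \sqrt{27 + 66} = \sqrt{93} \approx 9.6436$)
$Q = 28$ ($Q = \left(118 + 70\right) - 160 = 188 - 160 = 28$)
$Q - l = 28 - \sqrt{93}$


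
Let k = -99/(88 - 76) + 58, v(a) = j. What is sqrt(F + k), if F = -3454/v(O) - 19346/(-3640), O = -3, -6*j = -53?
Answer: I*sqrt(781473728490)/48230 ≈ 18.329*I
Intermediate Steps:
j = 53/6 (j = -1/6*(-53) = 53/6 ≈ 8.8333)
v(a) = 53/6
F = -37205011/96460 (F = -3454/53/6 - 19346/(-3640) = -3454*6/53 - 19346*(-1/3640) = -20724/53 + 9673/1820 = -37205011/96460 ≈ -385.70)
k = 199/4 (k = -99/12 + 58 = (1/12)*(-99) + 58 = -33/4 + 58 = 199/4 ≈ 49.750)
sqrt(F + k) = sqrt(-37205011/96460 + 199/4) = sqrt(-16203063/48230) = I*sqrt(781473728490)/48230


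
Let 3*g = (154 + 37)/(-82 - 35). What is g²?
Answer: 36481/123201 ≈ 0.29611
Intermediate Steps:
g = -191/351 (g = ((154 + 37)/(-82 - 35))/3 = (191/(-117))/3 = (191*(-1/117))/3 = (⅓)*(-191/117) = -191/351 ≈ -0.54416)
g² = (-191/351)² = 36481/123201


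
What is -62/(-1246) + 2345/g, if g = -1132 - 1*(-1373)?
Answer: 1468406/150143 ≈ 9.7800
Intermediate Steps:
g = 241 (g = -1132 + 1373 = 241)
-62/(-1246) + 2345/g = -62/(-1246) + 2345/241 = -62*(-1/1246) + 2345*(1/241) = 31/623 + 2345/241 = 1468406/150143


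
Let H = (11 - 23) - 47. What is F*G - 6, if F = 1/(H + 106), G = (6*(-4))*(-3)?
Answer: -210/47 ≈ -4.4681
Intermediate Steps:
G = 72 (G = -24*(-3) = 72)
H = -59 (H = -12 - 47 = -59)
F = 1/47 (F = 1/(-59 + 106) = 1/47 ≈ 0.021277)
F*G - 6 = (1/47)*72 - 6 = 72/47 - 6 = -210/47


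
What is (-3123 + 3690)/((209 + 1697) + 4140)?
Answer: 567/6046 ≈ 0.093781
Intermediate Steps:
(-3123 + 3690)/((209 + 1697) + 4140) = 567/(1906 + 4140) = 567/6046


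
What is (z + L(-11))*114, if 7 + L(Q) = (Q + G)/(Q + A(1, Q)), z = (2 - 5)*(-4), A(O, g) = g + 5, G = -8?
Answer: 11856/17 ≈ 697.41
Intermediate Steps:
A(O, g) = 5 + g
z = 12 (z = -3*(-4) = 12)
L(Q) = -7 + (-8 + Q)/(5 + 2*Q) (L(Q) = -7 + (Q - 8)/(Q + (5 + Q)) = -7 + (-8 + Q)/(5 + 2*Q))
(z + L(-11))*114 = (12 + (-43 - 13*(-11))/(5 + 2*(-11)))*114 = (12 + (-43 + 143)/(5 - 22))*114 = (12 + 100/(-17))*114 = (12 - 1/17*100)*114 = (12 - 100/17)*114 = (104/17)*114 = 11856/17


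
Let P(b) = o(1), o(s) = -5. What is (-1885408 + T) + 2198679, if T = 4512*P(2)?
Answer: 290711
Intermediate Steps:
P(b) = -5
T = -22560 (T = 4512*(-5) = -22560)
(-1885408 + T) + 2198679 = (-1885408 - 22560) + 2198679 = -1907968 + 2198679 = 290711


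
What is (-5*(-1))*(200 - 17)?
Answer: 915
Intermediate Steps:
(-5*(-1))*(200 - 17) = 5*183 = 915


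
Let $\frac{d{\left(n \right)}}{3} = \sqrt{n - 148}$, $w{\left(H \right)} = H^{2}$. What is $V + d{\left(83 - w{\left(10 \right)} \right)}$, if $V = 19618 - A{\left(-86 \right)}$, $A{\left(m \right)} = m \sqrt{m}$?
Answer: $19618 + 3 i \sqrt{165} + 86 i \sqrt{86} \approx 19618.0 + 836.07 i$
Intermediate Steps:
$A{\left(m \right)} = m^{\frac{3}{2}}$
$V = 19618 + 86 i \sqrt{86}$ ($V = 19618 - \left(-86\right)^{\frac{3}{2}} = 19618 - - 86 i \sqrt{86} = 19618 + 86 i \sqrt{86} \approx 19618.0 + 797.53 i$)
$d{\left(n \right)} = 3 \sqrt{-148 + n}$ ($d{\left(n \right)} = 3 \sqrt{n - 148} = 3 \sqrt{-148 + n}$)
$V + d{\left(83 - w{\left(10 \right)} \right)} = \left(19618 + 86 i \sqrt{86}\right) + 3 \sqrt{-148 + \left(83 - 10^{2}\right)} = \left(19618 + 86 i \sqrt{86}\right) + 3 \sqrt{-148 + \left(83 - 100\right)} = \left(19618 + 86 i \sqrt{86}\right) + 3 \sqrt{-148 - 17} = \left(19618 + 86 i \sqrt{86}\right) + 3 \sqrt{-165} = \left(19618 + 86 i \sqrt{86}\right) + 3 i \sqrt{165} = 19618 + 3 i \sqrt{165} + 86 i \sqrt{86}$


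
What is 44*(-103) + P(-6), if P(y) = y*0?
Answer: -4532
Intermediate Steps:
P(y) = 0
44*(-103) + P(-6) = 44*(-103) + 0 = -4532 + 0 = -4532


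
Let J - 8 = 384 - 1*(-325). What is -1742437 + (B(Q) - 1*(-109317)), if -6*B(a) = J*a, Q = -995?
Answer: -3028435/2 ≈ -1.5142e+6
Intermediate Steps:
J = 717 (J = 8 + (384 - 1*(-325)) = 8 + (384 + 325) = 8 + 709 = 717)
B(a) = -239*a/2
-1742437 + (B(Q) - 1*(-109317)) = -1742437 + (-239/2*(-995) - 1*(-109317)) = -1742437 + (237805/2 + 109317) = -1742437 + 456439/2 = -3028435/2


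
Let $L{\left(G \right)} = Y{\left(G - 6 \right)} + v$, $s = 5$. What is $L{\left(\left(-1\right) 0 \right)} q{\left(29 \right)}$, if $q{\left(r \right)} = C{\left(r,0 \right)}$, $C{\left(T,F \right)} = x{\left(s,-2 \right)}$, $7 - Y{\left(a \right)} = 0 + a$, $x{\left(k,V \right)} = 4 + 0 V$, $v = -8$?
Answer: $20$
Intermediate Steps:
$x{\left(k,V \right)} = 4$ ($x{\left(k,V \right)} = 4 + 0 = 4$)
$Y{\left(a \right)} = 7 - a$ ($Y{\left(a \right)} = 7 - \left(0 + a\right) = 7 - a$)
$C{\left(T,F \right)} = 4$
$L{\left(G \right)} = 5 - G$ ($L{\left(G \right)} = \left(7 - \left(G - 6\right)\right) - 8 = \left(7 - \left(-6 + G\right)\right) - 8 = \left(13 - G\right) - 8 = 5 - G$)
$q{\left(r \right)} = 4$
$L{\left(\left(-1\right) 0 \right)} q{\left(29 \right)} = \left(5 - \left(-1\right) 0\right) 4 = \left(5 - 0\right) 4 = \left(5 + 0\right) 4 = 5 \cdot 4 = 20$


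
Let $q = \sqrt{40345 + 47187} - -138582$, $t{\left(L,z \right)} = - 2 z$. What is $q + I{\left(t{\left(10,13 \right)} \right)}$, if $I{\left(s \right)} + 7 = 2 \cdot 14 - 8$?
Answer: $138595 + 2 \sqrt{21883} \approx 1.3889 \cdot 10^{5}$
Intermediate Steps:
$I{\left(s \right)} = 13$ ($I{\left(s \right)} = -7 + \left(2 \cdot 14 - 8\right) = -7 + \left(28 - 8\right) = -7 + 20 = 13$)
$q = 138582 + 2 \sqrt{21883}$ ($q = \sqrt{87532} + 138582 = 2 \sqrt{21883} + 138582 = 138582 + 2 \sqrt{21883} \approx 1.3888 \cdot 10^{5}$)
$q + I{\left(t{\left(10,13 \right)} \right)} = \left(138582 + 2 \sqrt{21883}\right) + 13 = 138595 + 2 \sqrt{21883}$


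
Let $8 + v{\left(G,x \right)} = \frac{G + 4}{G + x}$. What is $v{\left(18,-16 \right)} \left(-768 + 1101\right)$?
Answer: $999$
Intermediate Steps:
$v{\left(G,x \right)} = -8 + \frac{4 + G}{G + x}$ ($v{\left(G,x \right)} = -8 + \frac{G + 4}{G + x} = -8 + \frac{4 + G}{G + x}$)
$v{\left(18,-16 \right)} \left(-768 + 1101\right) = \frac{4 - -128 - 126}{18 - 16} \left(-768 + 1101\right) = \frac{4 + 128 - 126}{2} \cdot 333 = \frac{1}{2} \cdot 6 \cdot 333 = 3 \cdot 333 = 999$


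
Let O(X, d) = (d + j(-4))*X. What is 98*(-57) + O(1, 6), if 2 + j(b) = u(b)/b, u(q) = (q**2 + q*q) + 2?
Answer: -11181/2 ≈ -5590.5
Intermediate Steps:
u(q) = 2 + 2*q**2 (u(q) = (q**2 + q**2) + 2 = 2*q**2 + 2 = 2 + 2*q**2)
j(b) = -2 + (2 + 2*b**2)/b
O(X, d) = X*(-21/2 + d) (O(X, d) = (d + (-2 + 2*(-4) + 2/(-4)))*X = (d + (-2 - 8 + 2*(-1/4)))*X = (d + (-2 - 8 - 1/2))*X = (d - 21/2)*X = (-21/2 + d)*X = X*(-21/2 + d))
98*(-57) + O(1, 6) = 98*(-57) + (1/2)*1*(-21 + 2*6) = -5586 + (1/2)*1*(-21 + 12) = -5586 + (1/2)*1*(-9) = -5586 - 9/2 = -11181/2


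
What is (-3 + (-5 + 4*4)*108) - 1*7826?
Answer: -6641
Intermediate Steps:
(-3 + (-5 + 4*4)*108) - 1*7826 = (-3 + (-5 + 16)*108) - 7826 = (-3 + 11*108) - 7826 = (-3 + 1188) - 7826 = 1185 - 7826 = -6641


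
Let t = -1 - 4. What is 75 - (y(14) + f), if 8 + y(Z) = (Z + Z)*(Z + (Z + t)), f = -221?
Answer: -340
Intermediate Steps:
t = -5
y(Z) = -8 + 2*Z*(-5 + 2*Z) (y(Z) = -8 + (Z + Z)*(Z + (Z - 5)) = -8 + (2*Z)*(Z + (-5 + Z)) = -8 + (2*Z)*(-5 + 2*Z) = -8 + 2*Z*(-5 + 2*Z))
75 - (y(14) + f) = 75 - ((-8 - 10*14 + 4*14²) - 221) = 75 - ((-8 - 140 + 4*196) - 221) = 75 - ((-8 - 140 + 784) - 221) = 75 - (636 - 221) = 75 - 1*415 = 75 - 415 = -340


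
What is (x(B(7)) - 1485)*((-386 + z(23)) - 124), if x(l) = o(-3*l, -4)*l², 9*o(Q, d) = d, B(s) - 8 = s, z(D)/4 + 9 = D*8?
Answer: -301150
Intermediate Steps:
z(D) = -36 + 32*D (z(D) = -36 + 4*(D*8) = -36 + 4*(8*D) = -36 + 32*D)
B(s) = 8 + s
o(Q, d) = d/9
x(l) = -4*l²/9 (x(l) = ((⅑)*(-4))*l² = -4*l²/9)
(x(B(7)) - 1485)*((-386 + z(23)) - 124) = (-4*(8 + 7)²/9 - 1485)*((-386 + (-36 + 32*23)) - 124) = (-4/9*15² - 1485)*((-386 + (-36 + 736)) - 124) = (-4/9*225 - 1485)*((-386 + 700) - 124) = (-100 - 1485)*(314 - 124) = -1585*190 = -301150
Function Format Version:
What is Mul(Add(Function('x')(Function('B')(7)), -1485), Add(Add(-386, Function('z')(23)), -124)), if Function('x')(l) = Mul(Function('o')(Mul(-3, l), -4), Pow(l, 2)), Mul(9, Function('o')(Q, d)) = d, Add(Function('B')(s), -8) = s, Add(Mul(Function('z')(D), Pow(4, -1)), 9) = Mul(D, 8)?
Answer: -301150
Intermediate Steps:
Function('z')(D) = Add(-36, Mul(32, D)) (Function('z')(D) = Add(-36, Mul(4, Mul(D, 8))) = Add(-36, Mul(4, Mul(8, D))) = Add(-36, Mul(32, D)))
Function('B')(s) = Add(8, s)
Function('o')(Q, d) = Mul(Rational(1, 9), d)
Function('x')(l) = Mul(Rational(-4, 9), Pow(l, 2)) (Function('x')(l) = Mul(Mul(Rational(1, 9), -4), Pow(l, 2)) = Mul(Rational(-4, 9), Pow(l, 2)))
Mul(Add(Function('x')(Function('B')(7)), -1485), Add(Add(-386, Function('z')(23)), -124)) = Mul(Add(Mul(Rational(-4, 9), Pow(Add(8, 7), 2)), -1485), Add(Add(-386, Add(-36, Mul(32, 23))), -124)) = Mul(Add(Mul(Rational(-4, 9), Pow(15, 2)), -1485), Add(Add(-386, Add(-36, 736)), -124)) = Mul(Add(Mul(Rational(-4, 9), 225), -1485), Add(Add(-386, 700), -124)) = Mul(Add(-100, -1485), Add(314, -124)) = Mul(-1585, 190) = -301150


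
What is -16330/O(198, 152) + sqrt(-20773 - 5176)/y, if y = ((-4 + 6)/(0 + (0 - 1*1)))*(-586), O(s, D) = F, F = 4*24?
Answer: -8165/48 + I*sqrt(25949)/1172 ≈ -170.1 + 0.13745*I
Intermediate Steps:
F = 96
O(s, D) = 96
y = 1172 (y = (2/(0 + (0 - 1)))*(-586) = (2/(0 - 1))*(-586) = (2/(-1))*(-586) = (2*(-1))*(-586) = -2*(-586) = 1172)
-16330/O(198, 152) + sqrt(-20773 - 5176)/y = -16330/96 + sqrt(-20773 - 5176)/1172 = -16330*1/96 + sqrt(-25949)*(1/1172) = -8165/48 + (I*sqrt(25949))*(1/1172) = -8165/48 + I*sqrt(25949)/1172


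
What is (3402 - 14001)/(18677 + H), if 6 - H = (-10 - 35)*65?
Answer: -10599/21608 ≈ -0.49051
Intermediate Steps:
H = 2931 (H = 6 - (-10 - 35)*65 = 6 - (-45)*65 = 6 - 1*(-2925) = 6 + 2925 = 2931)
(3402 - 14001)/(18677 + H) = (3402 - 14001)/(18677 + 2931) = -10599/21608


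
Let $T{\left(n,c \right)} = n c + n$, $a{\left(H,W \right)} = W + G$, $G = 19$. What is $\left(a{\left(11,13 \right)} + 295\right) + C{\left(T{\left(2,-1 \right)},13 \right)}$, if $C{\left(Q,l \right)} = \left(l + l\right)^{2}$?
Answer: $1003$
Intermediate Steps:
$a{\left(H,W \right)} = 19 + W$ ($a{\left(H,W \right)} = W + 19 = 19 + W$)
$T{\left(n,c \right)} = n + c n$ ($T{\left(n,c \right)} = c n + n = n + c n$)
$C{\left(Q,l \right)} = 4 l^{2}$ ($C{\left(Q,l \right)} = \left(2 l\right)^{2} = 4 l^{2}$)
$\left(a{\left(11,13 \right)} + 295\right) + C{\left(T{\left(2,-1 \right)},13 \right)} = \left(\left(19 + 13\right) + 295\right) + 4 \cdot 13^{2} = \left(32 + 295\right) + 4 \cdot 169 = 327 + 676 = 1003$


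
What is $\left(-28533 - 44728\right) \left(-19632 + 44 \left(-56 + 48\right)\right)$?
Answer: $1464047824$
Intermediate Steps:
$\left(-28533 - 44728\right) \left(-19632 + 44 \left(-56 + 48\right)\right) = - 73261 \left(-19632 + 44 \left(-8\right)\right) = - 73261 \left(-19632 - 352\right) = \left(-73261\right) \left(-19984\right) = 1464047824$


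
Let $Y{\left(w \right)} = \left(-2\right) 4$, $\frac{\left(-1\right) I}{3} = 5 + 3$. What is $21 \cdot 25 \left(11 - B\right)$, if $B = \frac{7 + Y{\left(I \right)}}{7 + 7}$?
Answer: $\frac{11625}{2} \approx 5812.5$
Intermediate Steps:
$I = -24$ ($I = - 3 \left(5 + 3\right) = \left(-3\right) 8 = -24$)
$Y{\left(w \right)} = -8$
$B = - \frac{1}{14}$ ($B = \frac{7 - 8}{7 + 7} = - \frac{1}{14} \approx -0.071429$)
$21 \cdot 25 \left(11 - B\right) = 21 \cdot 25 \left(11 - - \frac{1}{14}\right) = 525 \left(11 + \frac{1}{14}\right) = 525 \cdot \frac{155}{14} = \frac{11625}{2}$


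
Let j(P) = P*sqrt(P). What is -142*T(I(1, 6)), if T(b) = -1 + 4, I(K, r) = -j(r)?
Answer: -426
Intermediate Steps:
j(P) = P**(3/2)
I(K, r) = -r**(3/2)
T(b) = 3
-142*T(I(1, 6)) = -142*3 = -426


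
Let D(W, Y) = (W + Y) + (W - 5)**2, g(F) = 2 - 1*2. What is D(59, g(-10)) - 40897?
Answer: -37922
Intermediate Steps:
g(F) = 0 (g(F) = 2 - 2 = 0)
D(W, Y) = W + Y + (-5 + W)**2 (D(W, Y) = (W + Y) + (-5 + W)**2 = W + Y + (-5 + W)**2)
D(59, g(-10)) - 40897 = (59 + 0 + (-5 + 59)**2) - 40897 = (59 + 0 + 54**2) - 40897 = (59 + 0 + 2916) - 40897 = 2975 - 40897 = -37922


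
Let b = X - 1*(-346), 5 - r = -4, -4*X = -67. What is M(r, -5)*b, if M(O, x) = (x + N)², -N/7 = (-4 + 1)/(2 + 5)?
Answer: 1451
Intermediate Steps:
X = 67/4 (X = -¼*(-67) = 67/4 ≈ 16.750)
r = 9 (r = 5 - 1*(-4) = 5 + 4 = 9)
N = 3 (N = -7*(-4 + 1)/(2 + 5) = -(-21)/7 = -7*(-3/7) = 3)
M(O, x) = (3 + x)² (M(O, x) = (x + 3)² = (3 + x)²)
b = 1451/4 (b = 67/4 - 1*(-346) = 67/4 + 346 = 1451/4 ≈ 362.75)
M(r, -5)*b = (3 - 5)²*(1451/4) = (-2)²*(1451/4) = 4*(1451/4) = 1451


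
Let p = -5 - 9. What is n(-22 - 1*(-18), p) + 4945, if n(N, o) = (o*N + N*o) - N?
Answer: 5061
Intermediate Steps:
p = -14
n(N, o) = -N + 2*N*o (n(N, o) = (N*o + N*o) - N = 2*N*o - N = -N + 2*N*o)
n(-22 - 1*(-18), p) + 4945 = (-22 - 1*(-18))*(-1 + 2*(-14)) + 4945 = (-22 + 18)*(-1 - 28) + 4945 = -4*(-29) + 4945 = 116 + 4945 = 5061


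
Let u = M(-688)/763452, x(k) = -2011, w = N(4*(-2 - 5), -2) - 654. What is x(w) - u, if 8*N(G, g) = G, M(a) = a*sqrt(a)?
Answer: -2011 + 688*I*sqrt(43)/190863 ≈ -2011.0 + 0.023637*I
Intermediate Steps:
M(a) = a**(3/2)
N(G, g) = G/8
w = -1315/2 (w = (4*(-2 - 5))/8 - 654 = (4*(-7))/8 - 654 = (1/8)*(-28) - 654 = -7/2 - 654 = -1315/2 ≈ -657.50)
u = -688*I*sqrt(43)/190863 (u = (-688)**(3/2)/763452 = -2752*I*sqrt(43)*(1/763452) = -688*I*sqrt(43)/190863 ≈ -0.023637*I)
x(w) - u = -2011 - (-688)*I*sqrt(43)/190863 = -2011 + 688*I*sqrt(43)/190863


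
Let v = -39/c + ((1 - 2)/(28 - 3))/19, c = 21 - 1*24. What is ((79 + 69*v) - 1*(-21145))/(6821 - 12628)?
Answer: -10507406/2758325 ≈ -3.8093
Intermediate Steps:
c = -3 (c = 21 - 24 = -3)
v = 6174/475 (v = -39/(-3) + ((1 - 2)/(28 - 3))/19 = -39*(-1/3) - 1/25*(1/19) = 13 - 1*1/25*(1/19) = 13 - 1/25*1/19 = 13 - 1/475 = 6174/475 ≈ 12.998)
((79 + 69*v) - 1*(-21145))/(6821 - 12628) = ((79 + 69*(6174/475)) - 1*(-21145))/(6821 - 12628) = ((79 + 426006/475) + 21145)/(-5807) = (463531/475 + 21145)*(-1/5807) = (10507406/475)*(-1/5807) = -10507406/2758325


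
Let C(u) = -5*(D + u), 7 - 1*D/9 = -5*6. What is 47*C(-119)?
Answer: -50290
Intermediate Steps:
D = 333 (D = 63 - (-45)*6 = 63 - 9*(-30) = 63 + 270 = 333)
C(u) = -1665 - 5*u (C(u) = -5*(333 + u) = -1665 - 5*u)
47*C(-119) = 47*(-1665 - 5*(-119)) = 47*(-1665 + 595) = 47*(-1070) = -50290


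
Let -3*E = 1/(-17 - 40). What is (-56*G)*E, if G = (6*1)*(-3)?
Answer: 112/19 ≈ 5.8947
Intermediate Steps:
E = 1/171 (E = -1/(3*(-17 - 40)) = -1/3/(-57) = -1/3*(-1/57) = 1/171 ≈ 0.0058480)
G = -18 (G = 6*(-3) = -18)
(-56*G)*E = -56*(-18)*(1/171) = 1008*(1/171) = 112/19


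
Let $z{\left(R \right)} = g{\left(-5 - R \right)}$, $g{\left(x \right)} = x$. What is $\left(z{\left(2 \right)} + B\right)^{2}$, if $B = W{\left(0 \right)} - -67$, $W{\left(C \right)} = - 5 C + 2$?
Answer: $3844$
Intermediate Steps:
$W{\left(C \right)} = 2 - 5 C$
$z{\left(R \right)} = -5 - R$
$B = 69$ ($B = \left(2 - 0\right) - -67 = \left(2 + 0\right) + 67 = 2 + 67 = 69$)
$\left(z{\left(2 \right)} + B\right)^{2} = \left(\left(-5 - 2\right) + 69\right)^{2} = \left(-7 + 69\right)^{2} = 62^{2} = 3844$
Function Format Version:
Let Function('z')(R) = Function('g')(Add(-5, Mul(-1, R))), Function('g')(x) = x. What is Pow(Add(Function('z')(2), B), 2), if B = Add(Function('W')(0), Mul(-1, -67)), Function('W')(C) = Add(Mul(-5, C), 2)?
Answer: 3844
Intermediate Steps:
Function('W')(C) = Add(2, Mul(-5, C))
Function('z')(R) = Add(-5, Mul(-1, R))
B = 69 (B = Add(Add(2, Mul(-5, 0)), Mul(-1, -67)) = Add(Add(2, 0), 67) = Add(2, 67) = 69)
Pow(Add(Function('z')(2), B), 2) = Pow(Add(Add(-5, Mul(-1, 2)), 69), 2) = Pow(Add(Add(-5, -2), 69), 2) = Pow(Add(-7, 69), 2) = Pow(62, 2) = 3844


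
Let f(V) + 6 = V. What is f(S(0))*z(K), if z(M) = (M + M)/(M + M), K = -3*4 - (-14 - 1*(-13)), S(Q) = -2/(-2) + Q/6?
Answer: -5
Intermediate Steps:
S(Q) = 1 + Q/6 (S(Q) = -2*(-½) + Q*(⅙) = 1 + Q/6)
f(V) = -6 + V
K = -11 (K = -12 - (-14 + 13) = -12 - 1*(-1) = -12 + 1 = -11)
z(M) = 1 (z(M) = (2*M)/((2*M)) = (2*M)*(1/(2*M)) = 1)
f(S(0))*z(K) = (-6 + (1 + (⅙)*0))*1 = (-6 + (1 + 0))*1 = (-6 + 1)*1 = -5*1 = -5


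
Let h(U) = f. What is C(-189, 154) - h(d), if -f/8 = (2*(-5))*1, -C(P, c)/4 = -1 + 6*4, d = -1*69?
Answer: -172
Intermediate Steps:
d = -69
C(P, c) = -92 (C(P, c) = -4*(-1 + 6*4) = -4*(-1 + 24) = -4*23 = -92)
f = 80 (f = -8*2*(-5) = -(-80) = -8*(-10) = 80)
h(U) = 80
C(-189, 154) - h(d) = -92 - 1*80 = -92 - 80 = -172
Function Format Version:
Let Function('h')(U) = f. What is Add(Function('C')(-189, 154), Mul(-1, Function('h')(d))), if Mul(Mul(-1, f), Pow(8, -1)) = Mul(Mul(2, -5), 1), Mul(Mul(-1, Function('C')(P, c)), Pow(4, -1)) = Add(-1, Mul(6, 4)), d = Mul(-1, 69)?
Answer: -172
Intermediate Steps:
d = -69
Function('C')(P, c) = -92 (Function('C')(P, c) = Mul(-4, Add(-1, Mul(6, 4))) = Mul(-4, Add(-1, 24)) = Mul(-4, 23) = -92)
f = 80 (f = Mul(-8, Mul(Mul(2, -5), 1)) = Mul(-8, Mul(-10, 1)) = Mul(-8, -10) = 80)
Function('h')(U) = 80
Add(Function('C')(-189, 154), Mul(-1, Function('h')(d))) = Add(-92, Mul(-1, 80)) = Add(-92, -80) = -172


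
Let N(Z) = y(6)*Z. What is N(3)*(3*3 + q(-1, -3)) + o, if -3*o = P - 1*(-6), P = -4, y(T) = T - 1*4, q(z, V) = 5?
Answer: 250/3 ≈ 83.333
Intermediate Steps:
y(T) = -4 + T (y(T) = T - 4 = -4 + T)
o = -2/3 (o = -(-4 - 1*(-6))/3 = -(-4 + 6)/3 = -1/3*2 = -2/3 ≈ -0.66667)
N(Z) = 2*Z (N(Z) = (-4 + 6)*Z = 2*Z)
N(3)*(3*3 + q(-1, -3)) + o = (2*3)*(3*3 + 5) - 2/3 = 6*(9 + 5) - 2/3 = 6*14 - 2/3 = 84 - 2/3 = 250/3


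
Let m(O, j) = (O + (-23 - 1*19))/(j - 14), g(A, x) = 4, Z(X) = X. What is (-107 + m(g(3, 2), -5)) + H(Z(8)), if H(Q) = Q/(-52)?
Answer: -1367/13 ≈ -105.15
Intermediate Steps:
H(Q) = -Q/52 (H(Q) = Q*(-1/52) = -Q/52)
m(O, j) = (-42 + O)/(-14 + j) (m(O, j) = (O + (-23 - 19))/(-14 + j) = (O - 42)/(-14 + j) = (-42 + O)/(-14 + j))
(-107 + m(g(3, 2), -5)) + H(Z(8)) = (-107 + (-42 + 4)/(-14 - 5)) - 1/52*8 = (-107 - 38/(-19)) - 2/13 = (-107 - 1/19*(-38)) - 2/13 = (-107 + 2) - 2/13 = -105 - 2/13 = -1367/13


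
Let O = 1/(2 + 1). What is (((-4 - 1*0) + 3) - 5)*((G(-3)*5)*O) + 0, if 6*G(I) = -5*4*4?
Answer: 400/3 ≈ 133.33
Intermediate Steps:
G(I) = -40/3 (G(I) = (-5*4*4)/6 = (-20*4)/6 = (1/6)*(-80) = -40/3)
O = 1/3 ≈ 0.33333
(((-4 - 1*0) + 3) - 5)*((G(-3)*5)*O) + 0 = (((-4 - 1*0) + 3) - 5)*(-40/3*5*(1/3)) + 0 = (((-4 + 0) + 3) - 5)*(-200/3*1/3) + 0 = ((-4 + 3) - 5)*(-200/9) + 0 = (-1 - 5)*(-200/9) + 0 = -6*(-200/9) + 0 = 400/3 + 0 = 400/3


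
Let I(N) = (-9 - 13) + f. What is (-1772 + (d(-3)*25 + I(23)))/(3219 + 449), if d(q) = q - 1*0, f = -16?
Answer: -1885/3668 ≈ -0.51390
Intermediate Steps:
d(q) = q (d(q) = q + 0 = q)
I(N) = -38 (I(N) = (-9 - 13) - 16 = -22 - 16 = -38)
(-1772 + (d(-3)*25 + I(23)))/(3219 + 449) = (-1772 + (-3*25 - 38))/(3219 + 449) = (-1772 + (-75 - 38))/3668 = (-1772 - 113)*(1/3668) = -1885*1/3668 = -1885/3668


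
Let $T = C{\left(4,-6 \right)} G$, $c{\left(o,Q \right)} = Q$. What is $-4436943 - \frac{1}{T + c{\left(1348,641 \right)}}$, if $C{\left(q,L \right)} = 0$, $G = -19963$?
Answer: $- \frac{2844080464}{641} \approx -4.4369 \cdot 10^{6}$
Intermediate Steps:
$T = 0$ ($T = 0 \left(-19963\right) = 0$)
$-4436943 - \frac{1}{T + c{\left(1348,641 \right)}} = -4436943 - \frac{1}{0 + 641} = -4436943 - \frac{1}{641} = - \frac{2844080464}{641}$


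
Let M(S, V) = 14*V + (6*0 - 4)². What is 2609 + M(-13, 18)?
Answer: 2877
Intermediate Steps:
M(S, V) = 16 + 14*V (M(S, V) = 14*V + (0 - 4)² = 14*V + (-4)² = 14*V + 16 = 16 + 14*V)
2609 + M(-13, 18) = 2609 + (16 + 14*18) = 2609 + (16 + 252) = 2609 + 268 = 2877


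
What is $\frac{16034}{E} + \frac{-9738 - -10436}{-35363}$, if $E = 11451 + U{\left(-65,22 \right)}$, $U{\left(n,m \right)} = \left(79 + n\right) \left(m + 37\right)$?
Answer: $\frac{558440996}{434151551} \approx 1.2863$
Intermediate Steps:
$U{\left(n,m \right)} = \left(37 + m\right) \left(79 + n\right)$ ($U{\left(n,m \right)} = \left(79 + n\right) \left(37 + m\right) = \left(37 + m\right) \left(79 + n\right)$)
$E = 12277$ ($E = 11451 + \left(2923 + 37 \left(-65\right) + 79 \cdot 22 + 22 \left(-65\right)\right) = 11451 + \left(2923 - 2405 + 1738 - 1430\right) = 11451 + 826 = 12277$)
$\frac{16034}{E} + \frac{-9738 - -10436}{-35363} = \frac{16034}{12277} + \frac{-9738 - -10436}{-35363} = 16034 \cdot \frac{1}{12277} + \left(-9738 + 10436\right) \left(- \frac{1}{35363}\right) = \frac{16034}{12277} + 698 \left(- \frac{1}{35363}\right) = \frac{16034}{12277} - \frac{698}{35363} = \frac{558440996}{434151551}$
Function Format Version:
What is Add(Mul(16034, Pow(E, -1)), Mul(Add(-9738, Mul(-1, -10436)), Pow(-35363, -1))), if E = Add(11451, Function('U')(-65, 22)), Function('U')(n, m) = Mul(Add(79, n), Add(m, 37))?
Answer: Rational(558440996, 434151551) ≈ 1.2863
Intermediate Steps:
Function('U')(n, m) = Mul(Add(37, m), Add(79, n)) (Function('U')(n, m) = Mul(Add(79, n), Add(37, m)) = Mul(Add(37, m), Add(79, n)))
E = 12277 (E = Add(11451, Add(2923, Mul(37, -65), Mul(79, 22), Mul(22, -65))) = Add(11451, Add(2923, -2405, 1738, -1430)) = Add(11451, 826) = 12277)
Add(Mul(16034, Pow(E, -1)), Mul(Add(-9738, Mul(-1, -10436)), Pow(-35363, -1))) = Add(Mul(16034, Pow(12277, -1)), Mul(Add(-9738, Mul(-1, -10436)), Pow(-35363, -1))) = Add(Mul(16034, Rational(1, 12277)), Mul(Add(-9738, 10436), Rational(-1, 35363))) = Add(Rational(16034, 12277), Mul(698, Rational(-1, 35363))) = Add(Rational(16034, 12277), Rational(-698, 35363)) = Rational(558440996, 434151551)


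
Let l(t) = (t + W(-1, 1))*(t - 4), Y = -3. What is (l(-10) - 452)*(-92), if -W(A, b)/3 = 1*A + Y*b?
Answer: 44160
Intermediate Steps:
W(A, b) = -3*A + 9*b (W(A, b) = -3*(1*A - 3*b) = -3*(A - 3*b) = -3*A + 9*b)
l(t) = (-4 + t)*(12 + t) (l(t) = (t + (-3*(-1) + 9*1))*(t - 4) = (t + (3 + 9))*(-4 + t) = (t + 12)*(-4 + t) = (12 + t)*(-4 + t) = (-4 + t)*(12 + t))
(l(-10) - 452)*(-92) = ((-48 + (-10)**2 + 8*(-10)) - 452)*(-92) = ((-48 + 100 - 80) - 452)*(-92) = (-28 - 452)*(-92) = -480*(-92) = 44160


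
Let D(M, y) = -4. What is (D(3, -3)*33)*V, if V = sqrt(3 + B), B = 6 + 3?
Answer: -264*sqrt(3) ≈ -457.26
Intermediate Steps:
B = 9
V = 2*sqrt(3) (V = sqrt(3 + 9) = sqrt(12) = 2*sqrt(3) ≈ 3.4641)
(D(3, -3)*33)*V = (-4*33)*(2*sqrt(3)) = -264*sqrt(3)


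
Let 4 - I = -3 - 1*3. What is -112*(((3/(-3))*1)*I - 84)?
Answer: 10528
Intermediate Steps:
I = 10 (I = 4 - (-3 - 1*3) = 4 - (-3 - 3) = 4 - 1*(-6) = 4 + 6 = 10)
-112*(((3/(-3))*1)*I - 84) = -112*(((3/(-3))*1)*10 - 84) = -112*(((3*(-1/3))*1)*10 - 84) = -112*(-1*1*10 - 84) = -112*(-1*10 - 84) = -112*(-10 - 84) = -112*(-94) = 10528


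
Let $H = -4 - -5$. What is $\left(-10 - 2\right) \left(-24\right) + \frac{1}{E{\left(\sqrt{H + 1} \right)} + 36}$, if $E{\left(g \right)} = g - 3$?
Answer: $\frac{313089}{1087} - \frac{\sqrt{2}}{1087} \approx 288.03$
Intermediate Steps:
$H = 1$ ($H = -4 + 5 = 1$)
$E{\left(g \right)} = -3 + g$
$\left(-10 - 2\right) \left(-24\right) + \frac{1}{E{\left(\sqrt{H + 1} \right)} + 36} = \left(-10 - 2\right) \left(-24\right) + \frac{1}{\left(-3 + \sqrt{1 + 1}\right) + 36} = \left(-10 - 2\right) \left(-24\right) + \frac{1}{\left(-3 + \sqrt{2}\right) + 36} = \left(-12\right) \left(-24\right) + \frac{1}{33 + \sqrt{2}} = 288 + \frac{1}{33 + \sqrt{2}}$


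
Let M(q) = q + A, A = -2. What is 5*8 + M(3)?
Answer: 41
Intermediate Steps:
M(q) = -2 + q (M(q) = q - 2 = -2 + q)
5*8 + M(3) = 5*8 + (-2 + 3) = 40 + 1 = 41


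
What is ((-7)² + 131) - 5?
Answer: 175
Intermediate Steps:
((-7)² + 131) - 5 = (49 + 131) - 5 = 180 - 5 = 175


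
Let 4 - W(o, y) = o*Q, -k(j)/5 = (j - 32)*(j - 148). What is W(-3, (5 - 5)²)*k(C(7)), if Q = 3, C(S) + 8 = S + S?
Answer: -239980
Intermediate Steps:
C(S) = -8 + 2*S (C(S) = -8 + (S + S) = -8 + 2*S)
k(j) = -5*(-148 + j)*(-32 + j) (k(j) = -5*(j - 32)*(j - 148) = -5*(-32 + j)*(-148 + j) = -5*(-148 + j)*(-32 + j))
W(o, y) = 4 - 3*o (W(o, y) = 4 - o*3 = 4 - 3*o)
W(-3, (5 - 5)²)*k(C(7)) = (4 - 3*(-3))*(-23680 - 5*(-8 + 2*7)² + 900*(-8 + 2*7)) = (4 + 9)*(-23680 - 5*(-8 + 14)² + 900*(-8 + 14)) = 13*(-23680 - 5*6² + 900*6) = 13*(-23680 - 5*36 + 5400) = 13*(-23680 - 180 + 5400) = 13*(-18460) = -239980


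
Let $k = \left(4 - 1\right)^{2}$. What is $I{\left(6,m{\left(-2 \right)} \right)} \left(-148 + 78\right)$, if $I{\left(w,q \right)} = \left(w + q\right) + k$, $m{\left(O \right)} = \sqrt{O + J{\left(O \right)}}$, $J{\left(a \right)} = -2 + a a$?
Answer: $-1050$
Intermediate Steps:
$J{\left(a \right)} = -2 + a^{2}$
$k = 9$ ($k = 3^{2} = 9$)
$m{\left(O \right)} = \sqrt{-2 + O + O^{2}}$ ($m{\left(O \right)} = \sqrt{O + \left(-2 + O^{2}\right)} = \sqrt{-2 + O + O^{2}}$)
$I{\left(w,q \right)} = 9 + q + w$ ($I{\left(w,q \right)} = \left(w + q\right) + 9 = \left(q + w\right) + 9 = 9 + q + w$)
$I{\left(6,m{\left(-2 \right)} \right)} \left(-148 + 78\right) = \left(9 + \sqrt{-2 - 2 + \left(-2\right)^{2}} + 6\right) \left(-148 + 78\right) = \left(9 + \sqrt{-2 - 2 + 4} + 6\right) \left(-70\right) = \left(9 + \sqrt{0} + 6\right) \left(-70\right) = \left(9 + 0 + 6\right) \left(-70\right) = 15 \left(-70\right) = -1050$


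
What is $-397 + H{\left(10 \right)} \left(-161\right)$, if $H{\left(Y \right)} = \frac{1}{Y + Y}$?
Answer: $- \frac{8101}{20} \approx -405.05$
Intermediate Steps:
$H{\left(Y \right)} = \frac{1}{2 Y}$
$-397 + H{\left(10 \right)} \left(-161\right) = -397 + \frac{1}{2 \cdot 10} \left(-161\right) = -397 + \frac{1}{2} \cdot \frac{1}{10} \left(-161\right) = -397 + \frac{1}{20} \left(-161\right) = -397 - \frac{161}{20} = - \frac{8101}{20}$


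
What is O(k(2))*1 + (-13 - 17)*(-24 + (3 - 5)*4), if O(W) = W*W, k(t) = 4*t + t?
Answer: 1060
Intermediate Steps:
k(t) = 5*t
O(W) = W**2
O(k(2))*1 + (-13 - 17)*(-24 + (3 - 5)*4) = (5*2)**2*1 + (-13 - 17)*(-24 + (3 - 5)*4) = 10**2*1 - 30*(-24 - 2*4) = 100*1 - 30*(-24 - 8) = 100 - 30*(-32) = 100 + 960 = 1060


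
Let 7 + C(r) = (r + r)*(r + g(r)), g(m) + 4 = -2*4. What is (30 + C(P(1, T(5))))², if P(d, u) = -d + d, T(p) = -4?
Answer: 529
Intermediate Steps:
P(d, u) = 0
g(m) = -12 (g(m) = -4 - 2*4 = -4 - 8 = -12)
C(r) = -7 + 2*r*(-12 + r) (C(r) = -7 + (r + r)*(r - 12) = -7 + (2*r)*(-12 + r) = -7 + 2*r*(-12 + r))
(30 + C(P(1, T(5))))² = (30 + (-7 - 24*0 + 2*0²))² = (30 + (-7 + 0 + 2*0))² = (30 + (-7 + 0 + 0))² = (30 - 7)² = 23² = 529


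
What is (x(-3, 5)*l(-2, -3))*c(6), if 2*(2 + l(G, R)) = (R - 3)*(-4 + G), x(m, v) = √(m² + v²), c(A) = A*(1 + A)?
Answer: 672*√34 ≈ 3918.4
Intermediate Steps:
l(G, R) = -2 + (-4 + G)*(-3 + R)/2 (l(G, R) = -2 + ((R - 3)*(-4 + G))/2 = -2 + ((-3 + R)*(-4 + G))/2 = -2 + ((-4 + G)*(-3 + R))/2 = -2 + (-4 + G)*(-3 + R)/2)
(x(-3, 5)*l(-2, -3))*c(6) = (√((-3)² + 5²)*(4 - 2*(-3) - 3/2*(-2) + (½)*(-2)*(-3)))*(6*(1 + 6)) = (√(9 + 25)*(4 + 6 + 3 + 3))*(6*7) = (√34*16)*42 = (16*√34)*42 = 672*√34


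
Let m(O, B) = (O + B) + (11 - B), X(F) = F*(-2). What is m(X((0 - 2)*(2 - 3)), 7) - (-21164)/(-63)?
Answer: -20723/63 ≈ -328.94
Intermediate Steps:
X(F) = -2*F
m(O, B) = 11 + O (m(O, B) = (B + O) + (11 - B) = 11 + O)
m(X((0 - 2)*(2 - 3)), 7) - (-21164)/(-63) = (11 - 2*(0 - 2)*(2 - 3)) - (-21164)/(-63) = (11 - (-4)*(-1)) - (-21164)*(-1)/63 = (11 - 2*2) - 143*148/63 = (11 - 4) - 21164/63 = 7 - 21164/63 = -20723/63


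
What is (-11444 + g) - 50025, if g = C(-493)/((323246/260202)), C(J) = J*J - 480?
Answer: 21623665282/161623 ≈ 1.3379e+5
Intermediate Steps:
C(J) = -480 + J**2 (C(J) = J**2 - 480 = -480 + J**2)
g = 31558469469/161623 (g = (-480 + (-493)**2)/((323246/260202)) = (-480 + 243049)/((323246*(1/260202))) = 242569/(161623/130101) = 242569*(130101/161623) = 31558469469/161623 ≈ 1.9526e+5)
(-11444 + g) - 50025 = (-11444 + 31558469469/161623) - 50025 = 29708855857/161623 - 50025 = 21623665282/161623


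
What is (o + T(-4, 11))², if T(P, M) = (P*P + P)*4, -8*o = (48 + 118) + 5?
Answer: 45369/64 ≈ 708.89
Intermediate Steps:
o = -171/8 (o = -((48 + 118) + 5)/8 = -(166 + 5)/8 = -⅛*171 = -171/8 ≈ -21.375)
T(P, M) = 4*P + 4*P² (T(P, M) = (P² + P)*4 = (P + P²)*4 = 4*P + 4*P²)
(o + T(-4, 11))² = (-171/8 + 4*(-4)*(1 - 4))² = (-171/8 + 4*(-4)*(-3))² = (-171/8 + 48)² = (213/8)² = 45369/64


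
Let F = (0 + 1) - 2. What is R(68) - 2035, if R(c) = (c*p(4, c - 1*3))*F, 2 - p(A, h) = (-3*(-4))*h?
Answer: 50869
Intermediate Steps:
p(A, h) = 2 - 12*h (p(A, h) = 2 - (-3*(-4))*h = 2 - 12*h)
F = -1 (F = 1 - 2 = -1)
R(c) = -c*(38 - 12*c) (R(c) = (c*(2 - 12*(c - 1*3)))*(-1) = (c*(2 - 12*(c - 3)))*(-1) = (c*(2 - 12*(-3 + c)))*(-1) = (c*(2 + (36 - 12*c)))*(-1) = (c*(38 - 12*c))*(-1) = -c*(38 - 12*c))
R(68) - 2035 = 2*68*(-19 + 6*68) - 2035 = 2*68*(-19 + 408) - 2035 = 2*68*389 - 2035 = 52904 - 2035 = 50869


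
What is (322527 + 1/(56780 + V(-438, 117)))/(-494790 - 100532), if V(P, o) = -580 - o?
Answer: -9044140871/16693721863 ≈ -0.54177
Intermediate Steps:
(322527 + 1/(56780 + V(-438, 117)))/(-494790 - 100532) = (322527 + 1/(56780 + (-580 - 1*117)))/(-494790 - 100532) = (322527 + 1/(56780 + (-580 - 117)))/(-595322) = (322527 + 1/(56780 - 697))*(-1/595322) = (322527 + 1/56083)*(-1/595322) = (18088281742/56083)*(-1/595322) = -9044140871/16693721863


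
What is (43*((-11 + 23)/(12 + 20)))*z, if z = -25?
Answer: -3225/8 ≈ -403.13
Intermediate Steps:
(43*((-11 + 23)/(12 + 20)))*z = (43*((-11 + 23)/(12 + 20)))*(-25) = (43*(12/32))*(-25) = (43*(12*(1/32)))*(-25) = (43*(3/8))*(-25) = (129/8)*(-25) = -3225/8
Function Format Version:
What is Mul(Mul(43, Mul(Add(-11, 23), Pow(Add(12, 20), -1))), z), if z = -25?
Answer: Rational(-3225, 8) ≈ -403.13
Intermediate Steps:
Mul(Mul(43, Mul(Add(-11, 23), Pow(Add(12, 20), -1))), z) = Mul(Mul(43, Mul(Add(-11, 23), Pow(Add(12, 20), -1))), -25) = Mul(Mul(43, Mul(12, Pow(32, -1))), -25) = Mul(Mul(43, Mul(12, Rational(1, 32))), -25) = Mul(Mul(43, Rational(3, 8)), -25) = Mul(Rational(129, 8), -25) = Rational(-3225, 8)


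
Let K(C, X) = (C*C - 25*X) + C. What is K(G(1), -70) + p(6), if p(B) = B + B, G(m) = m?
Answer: 1764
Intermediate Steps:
p(B) = 2*B
K(C, X) = C + C² - 25*X (K(C, X) = (C² - 25*X) + C = C + C² - 25*X)
K(G(1), -70) + p(6) = (1 + 1² - 25*(-70)) + 2*6 = (1 + 1 + 1750) + 12 = 1752 + 12 = 1764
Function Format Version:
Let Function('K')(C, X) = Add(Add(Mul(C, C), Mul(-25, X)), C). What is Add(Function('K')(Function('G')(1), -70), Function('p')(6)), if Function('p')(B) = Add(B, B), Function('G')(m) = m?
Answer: 1764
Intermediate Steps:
Function('p')(B) = Mul(2, B)
Function('K')(C, X) = Add(C, Pow(C, 2), Mul(-25, X)) (Function('K')(C, X) = Add(Add(Pow(C, 2), Mul(-25, X)), C) = Add(C, Pow(C, 2), Mul(-25, X)))
Add(Function('K')(Function('G')(1), -70), Function('p')(6)) = Add(Add(1, Pow(1, 2), Mul(-25, -70)), Mul(2, 6)) = Add(Add(1, 1, 1750), 12) = Add(1752, 12) = 1764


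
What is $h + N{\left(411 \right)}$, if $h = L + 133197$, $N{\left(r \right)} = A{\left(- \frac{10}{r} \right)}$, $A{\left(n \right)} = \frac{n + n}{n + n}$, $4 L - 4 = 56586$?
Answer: $\frac{294691}{2} \approx 1.4735 \cdot 10^{5}$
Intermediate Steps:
$L = \frac{28295}{2}$ ($L = 1 + \frac{1}{4} \cdot 56586 = 1 + \frac{28293}{2} = \frac{28295}{2} \approx 14148.0$)
$A{\left(n \right)} = 1$ ($A{\left(n \right)} = \frac{2 n}{2 n} = 2 n \frac{1}{2 n} = 1$)
$N{\left(r \right)} = 1$
$h = \frac{294689}{2}$ ($h = \frac{28295}{2} + 133197 = \frac{294689}{2} \approx 1.4734 \cdot 10^{5}$)
$h + N{\left(411 \right)} = \frac{294689}{2} + 1 = \frac{294691}{2}$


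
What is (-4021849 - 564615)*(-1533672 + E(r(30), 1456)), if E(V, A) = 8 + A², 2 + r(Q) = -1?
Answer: -2688915422208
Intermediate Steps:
r(Q) = -3 (r(Q) = -2 - 1 = -3)
(-4021849 - 564615)*(-1533672 + E(r(30), 1456)) = (-4021849 - 564615)*(-1533672 + (8 + 1456²)) = -4586464*(-1533672 + (8 + 2119936)) = -4586464*(-1533672 + 2119944) = -4586464*586272 = -2688915422208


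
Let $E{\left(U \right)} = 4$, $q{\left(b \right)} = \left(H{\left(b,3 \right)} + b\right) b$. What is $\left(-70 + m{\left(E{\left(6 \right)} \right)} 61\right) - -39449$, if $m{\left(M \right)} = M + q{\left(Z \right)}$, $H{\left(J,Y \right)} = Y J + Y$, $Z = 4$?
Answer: $44259$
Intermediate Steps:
$H{\left(J,Y \right)} = Y + J Y$ ($H{\left(J,Y \right)} = J Y + Y = Y + J Y$)
$q{\left(b \right)} = b \left(3 + 4 b\right)$ ($q{\left(b \right)} = \left(3 \left(1 + b\right) + b\right) b = \left(\left(3 + 3 b\right) + b\right) b = \left(3 + 4 b\right) b = b \left(3 + 4 b\right)$)
$m{\left(M \right)} = 76 + M$ ($m{\left(M \right)} = M + 4 \left(3 + 4 \cdot 4\right) = M + 4 \left(3 + 16\right) = M + 4 \cdot 19 = M + 76 = 76 + M$)
$\left(-70 + m{\left(E{\left(6 \right)} \right)} 61\right) - -39449 = \left(-70 + \left(76 + 4\right) 61\right) - -39449 = \left(-70 + 80 \cdot 61\right) + 39449 = \left(-70 + 4880\right) + 39449 = 4810 + 39449 = 44259$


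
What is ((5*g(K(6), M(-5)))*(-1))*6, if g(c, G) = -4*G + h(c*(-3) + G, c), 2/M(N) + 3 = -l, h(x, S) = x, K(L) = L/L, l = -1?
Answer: 0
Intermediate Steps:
K(L) = 1
M(N) = -1 (M(N) = 2/(-3 - 1*(-1)) = 2/(-3 + 1) = 2/(-2) = 2*(-½) = -1)
g(c, G) = -3*G - 3*c (g(c, G) = -4*G + (c*(-3) + G) = -4*G + (-3*c + G) = -4*G + (G - 3*c) = -3*G - 3*c)
((5*g(K(6), M(-5)))*(-1))*6 = ((5*(-3*(-1) - 3*1))*(-1))*6 = ((5*(3 - 3))*(-1))*6 = ((5*0)*(-1))*6 = (0*(-1))*6 = 0*6 = 0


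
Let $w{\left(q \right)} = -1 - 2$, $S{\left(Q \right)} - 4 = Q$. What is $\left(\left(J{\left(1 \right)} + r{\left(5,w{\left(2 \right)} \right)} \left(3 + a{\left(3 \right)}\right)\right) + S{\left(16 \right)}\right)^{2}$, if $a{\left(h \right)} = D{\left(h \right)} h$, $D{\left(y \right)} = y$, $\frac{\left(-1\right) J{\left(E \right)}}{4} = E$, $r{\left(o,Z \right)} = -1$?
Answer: $16$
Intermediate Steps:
$S{\left(Q \right)} = 4 + Q$
$w{\left(q \right)} = -3$ ($w{\left(q \right)} = -1 - 2 = -3$)
$J{\left(E \right)} = - 4 E$
$a{\left(h \right)} = h^{2}$ ($a{\left(h \right)} = h h = h^{2}$)
$\left(\left(J{\left(1 \right)} + r{\left(5,w{\left(2 \right)} \right)} \left(3 + a{\left(3 \right)}\right)\right) + S{\left(16 \right)}\right)^{2} = \left(\left(\left(-4\right) 1 - \left(3 + 3^{2}\right)\right) + \left(4 + 16\right)\right)^{2} = \left(\left(-4 - \left(3 + 9\right)\right) + 20\right)^{2} = \left(\left(-4 - 12\right) + 20\right)^{2} = \left(-16 + 20\right)^{2} = 4^{2} = 16$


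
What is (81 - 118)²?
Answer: 1369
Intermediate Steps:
(81 - 118)² = (-37)² = 1369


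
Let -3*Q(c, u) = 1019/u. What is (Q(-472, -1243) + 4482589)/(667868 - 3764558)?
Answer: -1671557540/1154755701 ≈ -1.4475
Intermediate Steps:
Q(c, u) = -1019/(3*u)
(Q(-472, -1243) + 4482589)/(667868 - 3764558) = (-1019/3/(-1243) + 4482589)/(667868 - 3764558) = (-1019/3*(-1/1243) + 4482589)/(-3096690) = (1019/3729 + 4482589)*(-1/3096690) = (16715575400/3729)*(-1/3096690) = -1671557540/1154755701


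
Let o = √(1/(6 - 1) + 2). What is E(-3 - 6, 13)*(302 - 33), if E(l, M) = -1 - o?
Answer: -269 - 269*√55/5 ≈ -667.99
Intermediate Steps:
o = √55/5 (o = √(1/5 + 2) = √(⅕ + 2) = √(11/5) = √55/5 ≈ 1.4832)
E(l, M) = -1 - √55/5
E(-3 - 6, 13)*(302 - 33) = (-1 - √55/5)*(302 - 33) = (-1 - √55/5)*269 = -269 - 269*√55/5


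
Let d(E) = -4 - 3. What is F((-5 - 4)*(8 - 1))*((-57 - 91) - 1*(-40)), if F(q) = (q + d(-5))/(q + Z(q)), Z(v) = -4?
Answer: -7560/67 ≈ -112.84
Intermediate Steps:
d(E) = -7
F(q) = (-7 + q)/(-4 + q) (F(q) = (q - 7)/(q - 4) = (-7 + q)/(-4 + q))
F((-5 - 4)*(8 - 1))*((-57 - 91) - 1*(-40)) = ((-7 + (-5 - 4)*(8 - 1))/(-4 + (-5 - 4)*(8 - 1)))*((-57 - 91) - 1*(-40)) = ((-7 - 9*7)/(-4 - 9*7))*(-148 + 40) = ((-7 - 63)/(-4 - 63))*(-108) = (-70/(-67))*(-108) = -1/67*(-70)*(-108) = (70/67)*(-108) = -7560/67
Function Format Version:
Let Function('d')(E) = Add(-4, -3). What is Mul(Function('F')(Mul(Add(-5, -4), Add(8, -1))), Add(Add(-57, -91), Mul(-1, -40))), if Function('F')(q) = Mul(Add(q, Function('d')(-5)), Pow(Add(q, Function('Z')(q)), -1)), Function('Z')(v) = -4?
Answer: Rational(-7560, 67) ≈ -112.84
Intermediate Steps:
Function('d')(E) = -7
Function('F')(q) = Mul(Pow(Add(-4, q), -1), Add(-7, q)) (Function('F')(q) = Mul(Add(q, -7), Pow(Add(q, -4), -1)) = Mul(Add(-7, q), Pow(Add(-4, q), -1)) = Mul(Pow(Add(-4, q), -1), Add(-7, q)))
Mul(Function('F')(Mul(Add(-5, -4), Add(8, -1))), Add(Add(-57, -91), Mul(-1, -40))) = Mul(Mul(Pow(Add(-4, Mul(Add(-5, -4), Add(8, -1))), -1), Add(-7, Mul(Add(-5, -4), Add(8, -1)))), Add(Add(-57, -91), Mul(-1, -40))) = Mul(Mul(Pow(Add(-4, Mul(-9, 7)), -1), Add(-7, Mul(-9, 7))), Add(-148, 40)) = Mul(Mul(Pow(Add(-4, -63), -1), Add(-7, -63)), -108) = Mul(Mul(Pow(-67, -1), -70), -108) = Mul(Mul(Rational(-1, 67), -70), -108) = Mul(Rational(70, 67), -108) = Rational(-7560, 67)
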